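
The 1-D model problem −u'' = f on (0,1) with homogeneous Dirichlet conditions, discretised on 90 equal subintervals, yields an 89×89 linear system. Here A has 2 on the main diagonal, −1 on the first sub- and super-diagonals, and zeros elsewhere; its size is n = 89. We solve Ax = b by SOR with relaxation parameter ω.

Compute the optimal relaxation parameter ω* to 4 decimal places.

With n=89, ρ(Jacobi) = cos(π/90) = 0.9994.
root = sin(π/90) = 0.03490  (since 1−cos² = sin²).
ω* = 2 / (1 + 0.03490) = 2 / 1.03490 ≈ 1.9326.
[ρ_SOR] ω* − 1 = 0.9326.

ω* = 1.9326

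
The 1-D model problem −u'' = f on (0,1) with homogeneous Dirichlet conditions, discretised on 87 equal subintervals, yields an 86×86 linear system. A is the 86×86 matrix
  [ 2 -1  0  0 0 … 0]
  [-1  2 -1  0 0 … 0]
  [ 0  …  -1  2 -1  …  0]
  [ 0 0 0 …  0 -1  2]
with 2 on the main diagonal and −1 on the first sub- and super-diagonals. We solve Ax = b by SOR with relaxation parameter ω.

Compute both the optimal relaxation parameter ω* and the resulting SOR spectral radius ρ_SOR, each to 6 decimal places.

With n=86, ρ(Jacobi) = cos(π/87) = 0.999348.
√(1 − cos²(π/87)) = sin(π/87) ≈ 0.0361024.
Then 2/(1+√(1−ρ_J²)) = 2/(1+0.0361024); ω* = 2/1.0361024 = 1.930311.
ρ_SOR = ω* − 1 = 1.930311 − 1 = 0.930311.

ω* = 1.930311, ρ_SOR = 0.930311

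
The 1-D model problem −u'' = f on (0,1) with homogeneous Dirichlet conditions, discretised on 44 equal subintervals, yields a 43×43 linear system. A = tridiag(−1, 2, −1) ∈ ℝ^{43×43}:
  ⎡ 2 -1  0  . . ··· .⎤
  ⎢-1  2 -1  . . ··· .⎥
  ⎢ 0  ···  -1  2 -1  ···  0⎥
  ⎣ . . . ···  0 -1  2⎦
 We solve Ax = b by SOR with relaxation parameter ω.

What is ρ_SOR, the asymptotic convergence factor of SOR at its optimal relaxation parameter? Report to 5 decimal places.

ρ_SOR = 0.86682

n=43: λ(B_J) = 1 − λ(A)/2 = cos(kπ/44); k=1 gives ρ_J = 0.99745.
1 − cos²(π/44) = sin²(π/44) ⇒ √(1−ρ_J²) = sin(π/44) = 0.071339.
ω* = 2/(1 + 0.071339) = 2/1.071339 = 1.86682.
At ω = 1.86682 every |λ(B_ω)| = ω−1, so ρ_SOR = 0.86682.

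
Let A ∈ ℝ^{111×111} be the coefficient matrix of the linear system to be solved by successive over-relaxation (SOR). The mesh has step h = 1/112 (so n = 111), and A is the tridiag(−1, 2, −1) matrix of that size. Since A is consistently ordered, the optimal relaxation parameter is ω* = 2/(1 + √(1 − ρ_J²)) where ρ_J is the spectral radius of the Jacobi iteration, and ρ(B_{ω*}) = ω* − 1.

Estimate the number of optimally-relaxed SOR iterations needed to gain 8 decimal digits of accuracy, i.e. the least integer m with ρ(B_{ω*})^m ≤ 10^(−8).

m = 329

n=111: λ(B_J) = 1 − λ(A)/2 = cos(kπ/112); k=1 gives ρ_J = 0.9996066.
√(1 − cos²(π/112)) = sin(π/112) ≈ 0.0280463.
[ω*] 2 ÷ (1 + 0.0280463) = 2 ÷ 1.0280463 = 1.9454377.
ρ_SOR = ω* − 1 = 1.9454377 − 1 = 0.9454377.
(0.9454377)^m ≤ 10^{−8}  ⇒  m·ln(0.9454377) ≤ −8·ln10  ⇒  m ≥ 328.312  ⇒  m = 329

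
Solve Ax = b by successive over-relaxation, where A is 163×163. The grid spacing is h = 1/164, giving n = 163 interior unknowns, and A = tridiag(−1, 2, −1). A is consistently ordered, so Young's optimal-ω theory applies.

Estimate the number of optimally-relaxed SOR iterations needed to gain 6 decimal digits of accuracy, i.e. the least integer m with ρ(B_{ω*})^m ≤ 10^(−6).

m = 361

n=163: λ(B_J) = 1 − λ(A)/2 = cos(kπ/164); k=1 gives ρ_J = 0.9998165.
√(1−ρ_J²) = |sin(π/164)| = 0.0191549
ω* = 2/(1 + 0.0191549) = 2/1.0191549 = 1.9624102.
ρ_SOR = ω* − 1 = 1.9624102 − 1 = 0.9624102.
Need (0.9624102)^m ≤ 10^(−6): m ≥ 6·ln10/|ln 0.9624102| = 13.8155/0.0383145 = 360.582 ⇒ m = 361.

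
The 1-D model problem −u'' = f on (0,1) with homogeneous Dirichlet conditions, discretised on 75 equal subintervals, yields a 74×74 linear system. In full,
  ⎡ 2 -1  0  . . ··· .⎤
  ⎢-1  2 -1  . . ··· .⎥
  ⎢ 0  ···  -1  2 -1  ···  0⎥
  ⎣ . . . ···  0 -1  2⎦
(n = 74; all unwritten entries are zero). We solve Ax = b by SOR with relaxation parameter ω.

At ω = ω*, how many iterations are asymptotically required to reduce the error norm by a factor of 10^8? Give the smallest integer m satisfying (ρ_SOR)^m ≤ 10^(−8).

With n=74, ρ(Jacobi) = cos(π/75) = 0.9991228.
√(1−ρ_J²) simplifies to sin(π/75) = 0.0418757.
ω* = 2/(1 + 0.0418757) = 2/1.0418757 = 1.9196148.
and ρ(B_{ω*}) = 1.9196148 − 1 = 0.9196148.
ρ_SOR^m ≤ 10^(−8) ⇔ m ≥ 8·ln10/(−ln 0.9196148) = 18.4207/0.0838004 = 219.816; m = ⌈219.816⌉ = 220.

m = 220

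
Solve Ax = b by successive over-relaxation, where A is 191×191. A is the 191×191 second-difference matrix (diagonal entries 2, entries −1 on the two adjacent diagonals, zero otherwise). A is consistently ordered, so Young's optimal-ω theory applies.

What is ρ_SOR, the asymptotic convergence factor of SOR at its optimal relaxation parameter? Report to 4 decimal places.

ρ_SOR = 0.9678

With n=191, ρ(Jacobi) = cos(π/192) = 0.9999.
√(1−ρ_J²) = |sin(π/192)| = 0.01636
Then 2/(1+√(1−ρ_J²)) = 2/(1+0.01636); ω* = 2/1.01636 = 1.9678.
and ρ(B_{ω*}) = 1.9678 − 1 = 0.9678.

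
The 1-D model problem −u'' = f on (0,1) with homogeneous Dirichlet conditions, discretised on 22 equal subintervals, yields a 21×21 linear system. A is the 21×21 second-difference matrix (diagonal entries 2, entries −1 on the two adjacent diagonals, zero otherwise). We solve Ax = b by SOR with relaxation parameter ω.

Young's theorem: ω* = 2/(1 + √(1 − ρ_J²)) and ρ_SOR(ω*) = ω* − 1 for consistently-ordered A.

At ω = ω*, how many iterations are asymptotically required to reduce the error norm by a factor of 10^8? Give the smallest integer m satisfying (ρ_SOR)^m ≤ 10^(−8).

m = 65

½·tridiag(1,0,1) at n=21: λ_k = cos(kπ/22); max |λ| at k=1 ⇒ ρ_J = cos(π/22) ≈ 0.9898214.
√(1 − cos²(π/22)) = sin(π/22) ≈ 0.1423148.
So ω* = 2/1.1423148 = 1.7508309 (Young).
ρ(B_{ω*}) = ω*−1 = 0.7508309
(0.7508309)^m ≤ 10^{−8}  ⇒  m·ln(0.7508309) ≤ −8·ln10  ⇒  m ≥ 64.279  ⇒  m = 65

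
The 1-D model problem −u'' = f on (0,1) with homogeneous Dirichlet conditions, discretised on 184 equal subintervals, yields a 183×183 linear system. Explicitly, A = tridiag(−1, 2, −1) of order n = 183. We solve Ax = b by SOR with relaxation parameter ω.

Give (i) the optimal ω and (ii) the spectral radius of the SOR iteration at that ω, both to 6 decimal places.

½·tridiag(1,0,1) at n=183: λ_k = cos(kπ/184); max |λ| at k=1 ⇒ ρ_J = cos(π/184) ≈ 0.999854.
1 − cos²(π/184) = sin²(π/184) ⇒ √(1−ρ_J²) = sin(π/184) = 0.0170730.
ω* = 2 / (1 + 0.0170730) = 2 / 1.0170730 ≈ 1.966427.
At ω = 1.966427 every |λ(B_ω)| = ω−1, so ρ_SOR = 0.966427.

ω* = 1.966427, ρ_SOR = 0.966427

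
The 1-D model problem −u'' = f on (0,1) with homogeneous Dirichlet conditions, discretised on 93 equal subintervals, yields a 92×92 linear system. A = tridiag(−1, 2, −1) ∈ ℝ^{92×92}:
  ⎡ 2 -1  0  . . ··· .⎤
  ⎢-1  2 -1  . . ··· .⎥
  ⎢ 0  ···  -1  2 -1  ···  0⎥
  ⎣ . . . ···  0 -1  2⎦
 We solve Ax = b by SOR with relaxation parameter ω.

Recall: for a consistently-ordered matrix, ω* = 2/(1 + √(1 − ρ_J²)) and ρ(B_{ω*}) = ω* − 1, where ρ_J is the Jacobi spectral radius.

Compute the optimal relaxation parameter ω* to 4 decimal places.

ω* = 1.9347

spectrum of D⁻¹(L+U) = {cos(kπ/93) : 1≤k≤92}; ρ_J = cos(π/93) = 0.9994.
1 − cos²(π/93) = sin²(π/93) ⇒ √(1−ρ_J²) = sin(π/93) = 0.03377.
ω* = 2/(1 + 0.03377) = 2/1.03377 = 1.9347.
[ρ_SOR] ω* − 1 = 0.9347.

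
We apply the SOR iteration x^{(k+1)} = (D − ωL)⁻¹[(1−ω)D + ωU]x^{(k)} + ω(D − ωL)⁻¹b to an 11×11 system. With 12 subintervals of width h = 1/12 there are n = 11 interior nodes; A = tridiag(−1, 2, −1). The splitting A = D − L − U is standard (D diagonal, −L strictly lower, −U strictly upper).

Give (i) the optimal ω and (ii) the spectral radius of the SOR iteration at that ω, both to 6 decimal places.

[ρ_J] n=11: ρ(B_J) = cos(π/(n+1)) = cos(π/12) = 0.965926.
1 − cos²(π/12) = sin²(π/12) ⇒ √(1−ρ_J²) = sin(π/12) = 0.2588190.
So ω* = 2/1.2588190 = 1.588791 (Young).
ρ(B_{ω*}) = ω*−1 = 0.588791

ω* = 1.588791, ρ_SOR = 0.588791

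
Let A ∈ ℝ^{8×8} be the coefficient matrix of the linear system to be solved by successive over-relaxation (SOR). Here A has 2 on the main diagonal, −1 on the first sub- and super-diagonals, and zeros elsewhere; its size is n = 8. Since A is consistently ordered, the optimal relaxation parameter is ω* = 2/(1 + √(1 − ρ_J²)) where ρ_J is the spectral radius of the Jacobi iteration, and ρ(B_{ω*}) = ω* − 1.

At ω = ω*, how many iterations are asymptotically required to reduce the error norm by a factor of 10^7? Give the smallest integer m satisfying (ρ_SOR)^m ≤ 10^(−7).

m = 23

spectrum of D⁻¹(L+U) = {cos(kπ/9) : 1≤k≤8}; ρ_J = cos(π/9) = 0.9396926.
√(1 − cos²(π/9)) = sin(π/9) ≈ 0.3420201.
So ω* = 2/1.3420201 = 1.4902906 (Young).
At ω = 1.4902906 every |λ(B_ω)| = ω−1, so ρ_SOR = 0.4902906.
Need (0.4902906)^m ≤ 10^(−7): m ≥ 7·ln10/|ln 0.4902906| = 16.1181/0.712757 = 22.614 ⇒ m = 23.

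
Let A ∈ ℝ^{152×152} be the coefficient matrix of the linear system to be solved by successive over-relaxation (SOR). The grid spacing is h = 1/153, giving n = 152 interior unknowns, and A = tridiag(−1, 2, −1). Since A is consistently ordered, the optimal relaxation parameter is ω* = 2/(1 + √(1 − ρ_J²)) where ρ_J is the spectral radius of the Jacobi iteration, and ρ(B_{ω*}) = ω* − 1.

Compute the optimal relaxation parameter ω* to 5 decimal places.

ω* = 1.95976

B_J for the 152×152 system has eigenvalues cos(kπ/153); ρ_J = cos(π/153) = 0.99979.
1 − cos²(π/153) = sin²(π/153) ⇒ √(1−ρ_J²) = sin(π/153) = 0.020532.
[ω*] 2 ÷ (1 + 0.020532) = 2 ÷ 1.020532 = 1.95976.
ρ_SOR = ω* − 1 = 1.95976 − 1 = 0.95976.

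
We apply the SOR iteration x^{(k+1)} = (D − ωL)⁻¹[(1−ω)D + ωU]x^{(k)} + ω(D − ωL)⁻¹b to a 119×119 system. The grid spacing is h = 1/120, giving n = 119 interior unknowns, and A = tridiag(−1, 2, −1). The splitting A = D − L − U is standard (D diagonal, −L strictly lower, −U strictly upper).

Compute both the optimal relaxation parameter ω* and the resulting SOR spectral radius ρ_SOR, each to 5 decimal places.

B_J for the 119×119 system has eigenvalues cos(kπ/120); ρ_J = cos(π/120) = 0.99966.
root = sin(π/120) = 0.026177  (since 1−cos² = sin²).
Young: ω* = 2/(1+√(1−ρ_J²)) = 2/(1+0.026177) = 2/1.026177 = 1.94898.
At ω = 1.94898 every |λ(B_ω)| = ω−1, so ρ_SOR = 0.94898.

ω* = 1.94898, ρ_SOR = 0.94898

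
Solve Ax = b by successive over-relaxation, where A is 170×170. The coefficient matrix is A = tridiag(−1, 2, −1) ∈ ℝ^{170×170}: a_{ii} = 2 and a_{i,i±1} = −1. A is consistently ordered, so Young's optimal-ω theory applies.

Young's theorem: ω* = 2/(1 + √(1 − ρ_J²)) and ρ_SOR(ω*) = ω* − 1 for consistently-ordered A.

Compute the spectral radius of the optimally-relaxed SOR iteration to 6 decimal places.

ρ_SOR = 0.963921

½·tridiag(1,0,1) at n=170: λ_k = cos(kπ/171); max |λ| at k=1 ⇒ ρ_J = cos(π/171) ≈ 0.999831.
√(1−ρ_J²) simplifies to sin(π/171) = 0.0183709.
ω* = 2 / (1 + 0.0183709) = 2 / 1.0183709 ≈ 1.963921.
and ρ(B_{ω*}) = 1.963921 − 1 = 0.963921.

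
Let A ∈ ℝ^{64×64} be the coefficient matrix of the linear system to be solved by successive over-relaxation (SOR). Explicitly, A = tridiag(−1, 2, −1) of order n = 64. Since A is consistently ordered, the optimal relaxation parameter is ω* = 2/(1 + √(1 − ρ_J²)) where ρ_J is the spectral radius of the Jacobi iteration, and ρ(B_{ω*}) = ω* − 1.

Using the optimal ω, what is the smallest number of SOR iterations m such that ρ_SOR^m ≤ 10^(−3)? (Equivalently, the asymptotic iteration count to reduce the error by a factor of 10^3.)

m = 72

[ρ_J] n=64: ρ(B_J) = cos(π/(n+1)) = cos(π/65) = 0.9988322.
√(1 − cos²(π/65)) = sin(π/65) ≈ 0.0483134.
Young: ω* = 2/(1+√(1−ρ_J²)) = 2/(1+0.0483134) = 2/1.0483134 = 1.9078264.
ρ(B_{ω*}) = ω*−1 = 0.9078264
m ≥ 3·ln10 / (−ln 0.9078264) = 71.433; smallest integer m = 72.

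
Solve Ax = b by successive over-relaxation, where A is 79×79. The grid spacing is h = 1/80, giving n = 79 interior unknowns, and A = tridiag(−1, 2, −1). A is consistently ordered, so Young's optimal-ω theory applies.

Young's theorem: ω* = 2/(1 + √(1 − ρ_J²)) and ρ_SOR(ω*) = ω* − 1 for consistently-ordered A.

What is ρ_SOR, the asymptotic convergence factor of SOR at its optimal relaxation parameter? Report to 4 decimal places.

ρ_SOR = 0.9244

spectrum of D⁻¹(L+U) = {cos(kπ/80) : 1≤k≤79}; ρ_J = cos(π/80) = 0.9992.
√(1 − cos²(π/80)) = sin(π/80) ≈ 0.03926.
ω* = 2/(1+0.03926) = 1.9244
At ω = 1.9244 every |λ(B_ω)| = ω−1, so ρ_SOR = 0.9244.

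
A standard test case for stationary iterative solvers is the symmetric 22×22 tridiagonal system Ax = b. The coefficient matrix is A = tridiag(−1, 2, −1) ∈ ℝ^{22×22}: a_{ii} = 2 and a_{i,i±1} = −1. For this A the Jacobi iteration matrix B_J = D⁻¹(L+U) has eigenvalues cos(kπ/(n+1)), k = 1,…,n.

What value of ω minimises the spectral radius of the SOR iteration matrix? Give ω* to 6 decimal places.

ω* = 1.760305

With n=22, ρ(Jacobi) = cos(π/23) = 0.990686.
√(1 − cos²(π/23)) = sin(π/23) ≈ 0.1361666.
ω* = 2/(1 + 0.1361666) = 2/1.1361666 = 1.760305.
Hence ρ(B_{ω*}) = 1.760305 − 1 = 0.760305.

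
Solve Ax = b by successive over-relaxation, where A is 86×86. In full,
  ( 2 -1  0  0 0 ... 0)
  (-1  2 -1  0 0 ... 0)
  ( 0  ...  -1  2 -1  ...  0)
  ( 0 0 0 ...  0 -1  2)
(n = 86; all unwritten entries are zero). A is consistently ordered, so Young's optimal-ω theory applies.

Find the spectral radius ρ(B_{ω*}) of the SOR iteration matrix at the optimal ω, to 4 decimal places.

spectrum of D⁻¹(L+U) = {cos(kπ/87) : 1≤k≤86}; ρ_J = cos(π/87) = 0.9993.
√(1 − cos²(π/87)) = sin(π/87) ≈ 0.03610.
ω* = 2/(1+0.03610) = 1.9303
Hence ρ(B_{ω*}) = 1.9303 − 1 = 0.9303.

ρ_SOR = 0.9303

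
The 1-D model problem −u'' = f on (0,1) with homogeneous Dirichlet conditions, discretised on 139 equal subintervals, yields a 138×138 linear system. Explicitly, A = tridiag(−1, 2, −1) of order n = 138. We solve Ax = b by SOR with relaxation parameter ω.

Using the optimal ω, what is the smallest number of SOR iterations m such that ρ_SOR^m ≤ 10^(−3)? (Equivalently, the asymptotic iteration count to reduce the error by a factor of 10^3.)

ρ_J = max_k |cos(kπ/139)| = cos(π/139) = 0.9997446
√(1−ρ_J²) = |sin(π/139)| = 0.0225995
[ω*] 2 ÷ (1 + 0.0225995) = 2 ÷ 1.0225995 = 1.9557999.
ρ(B_{ω*}) = ω*−1 = 0.9557999
m ≥ 3·ln10 / (−ln 0.9557999) = 152.804; smallest integer m = 153.

m = 153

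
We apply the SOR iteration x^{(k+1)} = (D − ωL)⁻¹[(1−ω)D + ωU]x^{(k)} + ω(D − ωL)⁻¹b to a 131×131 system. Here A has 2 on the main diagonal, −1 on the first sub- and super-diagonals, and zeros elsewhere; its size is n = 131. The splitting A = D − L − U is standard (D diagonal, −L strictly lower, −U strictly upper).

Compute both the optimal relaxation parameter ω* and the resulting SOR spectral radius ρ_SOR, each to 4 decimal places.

B_J for the 131×131 system has eigenvalues cos(kπ/132); ρ_J = cos(π/132) = 0.9997.
1 − cos²(π/132) = sin²(π/132) ⇒ √(1−ρ_J²) = sin(π/132) = 0.02380.
Then 2/(1+√(1−ρ_J²)) = 2/(1+0.02380); ω* = 2/1.02380 = 1.9535.
ρ(B_{ω*}) = ω*−1 = 0.9535

ω* = 1.9535, ρ_SOR = 0.9535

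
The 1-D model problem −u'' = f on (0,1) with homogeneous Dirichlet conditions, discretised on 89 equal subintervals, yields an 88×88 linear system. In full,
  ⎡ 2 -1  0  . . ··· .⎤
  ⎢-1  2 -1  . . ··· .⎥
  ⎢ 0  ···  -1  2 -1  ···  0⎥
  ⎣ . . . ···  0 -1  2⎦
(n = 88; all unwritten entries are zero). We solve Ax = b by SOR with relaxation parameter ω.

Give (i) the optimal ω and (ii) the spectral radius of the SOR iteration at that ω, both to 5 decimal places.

ω* = 1.93182, ρ_SOR = 0.93182

n=88: λ(B_J) = 1 − λ(A)/2 = cos(kπ/89); k=1 gives ρ_J = 0.99938.
1 − cos²(π/89) = sin²(π/89) ⇒ √(1−ρ_J²) = sin(π/89) = 0.035291.
ω* = 2 / (1 + 0.035291) = 2 / 1.035291 ≈ 1.93182.
Hence ρ(B_{ω*}) = 1.93182 − 1 = 0.93182.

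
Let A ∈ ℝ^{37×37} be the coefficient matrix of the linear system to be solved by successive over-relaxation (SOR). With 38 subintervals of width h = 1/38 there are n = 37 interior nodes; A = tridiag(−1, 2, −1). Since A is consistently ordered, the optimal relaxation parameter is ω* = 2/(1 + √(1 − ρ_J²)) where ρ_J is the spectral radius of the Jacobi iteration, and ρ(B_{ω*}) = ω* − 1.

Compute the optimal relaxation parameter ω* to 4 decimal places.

[ρ_J] n=37: ρ(B_J) = cos(π/(n+1)) = cos(π/38) = 0.9966.
√(1 − cos²(π/38)) = sin(π/38) ≈ 0.08258.
ω* = 2/(1 + 0.08258) = 2/1.08258 = 1.8474.
ρ(B_{ω*}) = ω*−1 = 0.8474

ω* = 1.8474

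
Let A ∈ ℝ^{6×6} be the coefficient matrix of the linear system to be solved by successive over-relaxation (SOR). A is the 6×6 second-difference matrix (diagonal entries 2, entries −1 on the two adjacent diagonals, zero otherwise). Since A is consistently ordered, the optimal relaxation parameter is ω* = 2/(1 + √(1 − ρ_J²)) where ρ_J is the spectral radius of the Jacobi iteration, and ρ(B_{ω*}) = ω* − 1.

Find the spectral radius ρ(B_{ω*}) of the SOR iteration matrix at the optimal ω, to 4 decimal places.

ρ_SOR = 0.3948

[ρ_J] n=6: ρ(B_J) = cos(π/(n+1)) = cos(π/7) = 0.9010.
√(1 − cos²(π/7)) = sin(π/7) ≈ 0.43388.
ω* = 2/(1 + 0.43388) = 2/1.43388 = 1.3948.
and ρ(B_{ω*}) = 1.3948 − 1 = 0.3948.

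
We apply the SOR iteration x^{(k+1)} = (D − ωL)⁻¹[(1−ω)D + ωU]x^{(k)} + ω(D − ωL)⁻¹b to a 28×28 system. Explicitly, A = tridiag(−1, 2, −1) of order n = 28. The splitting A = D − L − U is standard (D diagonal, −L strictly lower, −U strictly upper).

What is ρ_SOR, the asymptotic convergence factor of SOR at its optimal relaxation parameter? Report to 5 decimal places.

ρ_SOR = 0.80486

½·tridiag(1,0,1) at n=28: λ_k = cos(kπ/29); max |λ| at k=1 ⇒ ρ_J = cos(π/29) ≈ 0.99414.
1 − cos²(π/29) = sin²(π/29) ⇒ √(1−ρ_J²) = sin(π/29) = 0.108119.
So ω* = 2/1.108119 = 1.80486 (Young).
At ω = 1.80486 every |λ(B_ω)| = ω−1, so ρ_SOR = 0.80486.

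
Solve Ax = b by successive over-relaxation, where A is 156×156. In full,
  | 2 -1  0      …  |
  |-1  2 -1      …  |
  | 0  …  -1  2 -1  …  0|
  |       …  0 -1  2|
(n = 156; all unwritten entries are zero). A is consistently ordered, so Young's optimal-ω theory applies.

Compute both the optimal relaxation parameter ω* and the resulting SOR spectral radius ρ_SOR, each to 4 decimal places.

½·tridiag(1,0,1) at n=156: λ_k = cos(kπ/157); max |λ| at k=1 ⇒ ρ_J = cos(π/157) ≈ 0.9998.
√(1−ρ_J²) = |sin(π/157)| = 0.02001
ω* = 2/(1+0.02001) = 1.9608
[ρ_SOR] ω* − 1 = 0.9608.

ω* = 1.9608, ρ_SOR = 0.9608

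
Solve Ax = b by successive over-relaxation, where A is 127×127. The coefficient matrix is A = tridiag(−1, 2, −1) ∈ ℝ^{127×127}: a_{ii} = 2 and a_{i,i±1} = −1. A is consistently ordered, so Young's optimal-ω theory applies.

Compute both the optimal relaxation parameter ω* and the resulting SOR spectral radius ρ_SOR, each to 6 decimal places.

B_J for the 127×127 system has eigenvalues cos(kπ/128); ρ_J = cos(π/128) = 0.999699.
1 − cos²(π/128) = sin²(π/128) ⇒ √(1−ρ_J²) = sin(π/128) = 0.0245412.
[ω*] 2 ÷ (1 + 0.0245412) = 2 ÷ 1.0245412 = 1.952093.
ρ(B_{ω*}) = ω*−1 = 0.952093

ω* = 1.952093, ρ_SOR = 0.952093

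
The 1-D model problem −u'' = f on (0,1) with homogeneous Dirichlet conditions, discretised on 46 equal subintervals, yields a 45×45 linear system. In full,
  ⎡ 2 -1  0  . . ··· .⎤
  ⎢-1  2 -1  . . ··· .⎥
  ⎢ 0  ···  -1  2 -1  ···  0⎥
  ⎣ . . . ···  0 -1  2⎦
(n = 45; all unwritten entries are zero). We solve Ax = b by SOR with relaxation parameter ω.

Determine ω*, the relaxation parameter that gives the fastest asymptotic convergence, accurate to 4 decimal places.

ω* = 1.8722

½·tridiag(1,0,1) at n=45: λ_k = cos(kπ/46); max |λ| at k=1 ⇒ ρ_J = cos(π/46) ≈ 0.9977.
√(1−ρ_J²) simplifies to sin(π/46) = 0.06824.
So ω* = 2/1.06824 = 1.8722 (Young).
At ω = 1.8722 every |λ(B_ω)| = ω−1, so ρ_SOR = 0.8722.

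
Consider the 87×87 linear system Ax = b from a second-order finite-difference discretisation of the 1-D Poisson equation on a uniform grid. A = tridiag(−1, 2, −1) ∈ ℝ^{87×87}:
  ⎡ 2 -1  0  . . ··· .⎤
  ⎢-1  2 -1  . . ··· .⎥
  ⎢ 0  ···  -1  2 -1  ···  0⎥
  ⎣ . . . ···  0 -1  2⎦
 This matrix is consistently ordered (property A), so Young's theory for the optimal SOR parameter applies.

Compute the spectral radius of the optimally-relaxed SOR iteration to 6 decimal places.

ρ_SOR = 0.931075

B_J for the 87×87 system has eigenvalues cos(kπ/88); ρ_J = cos(π/88) = 0.999363.
1 − cos²(π/88) = sin²(π/88) ⇒ √(1−ρ_J²) = sin(π/88) = 0.0356923.
ω* = 2/(1 + 0.0356923) = 2/1.0356923 = 1.931075.
ρ_SOR = ω* − 1 = 1.931075 − 1 = 0.931075.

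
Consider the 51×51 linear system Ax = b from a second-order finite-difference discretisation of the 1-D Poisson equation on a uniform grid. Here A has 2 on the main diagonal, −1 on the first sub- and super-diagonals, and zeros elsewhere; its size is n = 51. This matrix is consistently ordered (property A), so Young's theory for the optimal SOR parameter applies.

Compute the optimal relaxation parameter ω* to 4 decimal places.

ω* = 1.8861

n=51: λ(B_J) = 1 − λ(A)/2 = cos(kπ/52); k=1 gives ρ_J = 0.9982.
√(1−ρ_J²) simplifies to sin(π/52) = 0.06038.
ω* = 2/(1+0.06038) = 1.8861
[ρ_SOR] ω* − 1 = 0.8861.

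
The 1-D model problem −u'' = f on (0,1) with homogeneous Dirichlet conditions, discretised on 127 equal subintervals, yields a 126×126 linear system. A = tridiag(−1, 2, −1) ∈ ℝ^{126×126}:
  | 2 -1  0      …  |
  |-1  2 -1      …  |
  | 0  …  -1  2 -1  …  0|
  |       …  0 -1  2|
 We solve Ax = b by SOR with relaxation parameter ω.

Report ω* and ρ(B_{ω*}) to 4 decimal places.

ω* = 1.9517, ρ_SOR = 0.9517

spectrum of D⁻¹(L+U) = {cos(kπ/127) : 1≤k≤126}; ρ_J = cos(π/127) = 0.9997.
√(1−ρ_J²) = |sin(π/127)| = 0.02473
ω* = 2/(1+0.02473) = 1.9517
ρ_SOR = ω* − 1 = 1.9517 − 1 = 0.9517.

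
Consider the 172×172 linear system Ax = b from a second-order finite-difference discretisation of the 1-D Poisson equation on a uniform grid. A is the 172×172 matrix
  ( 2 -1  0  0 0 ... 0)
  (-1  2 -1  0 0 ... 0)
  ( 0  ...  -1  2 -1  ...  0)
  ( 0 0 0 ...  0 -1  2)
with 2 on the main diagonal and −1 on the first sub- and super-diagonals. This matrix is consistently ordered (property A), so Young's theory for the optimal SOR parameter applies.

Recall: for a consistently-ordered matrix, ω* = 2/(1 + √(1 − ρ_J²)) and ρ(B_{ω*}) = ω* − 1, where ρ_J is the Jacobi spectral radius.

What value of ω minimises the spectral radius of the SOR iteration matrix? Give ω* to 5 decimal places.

ω* = 1.96433

[ρ_J] n=172: ρ(B_J) = cos(π/(n+1)) = cos(π/173) = 0.99984.
√(1−ρ_J²) = |sin(π/173)| = 0.018158
[ω*] 2 ÷ (1 + 0.018158) = 2 ÷ 1.018158 = 1.96433.
ρ_SOR = ω* − 1 = 1.96433 − 1 = 0.96433.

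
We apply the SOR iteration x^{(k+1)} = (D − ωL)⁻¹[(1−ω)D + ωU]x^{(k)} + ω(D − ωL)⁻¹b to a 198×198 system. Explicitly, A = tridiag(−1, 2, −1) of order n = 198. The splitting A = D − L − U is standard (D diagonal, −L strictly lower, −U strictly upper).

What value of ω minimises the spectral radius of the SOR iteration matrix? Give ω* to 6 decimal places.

ω* = 1.968918

ρ_J = max_k |cos(kπ/199)| = cos(π/199) = 0.999875
1 − cos²(π/199) = sin²(π/199) ⇒ √(1−ρ_J²) = sin(π/199) = 0.0157862.
So ω* = 2/1.0157862 = 1.968918 (Young).
Hence ρ(B_{ω*}) = 1.968918 − 1 = 0.968918.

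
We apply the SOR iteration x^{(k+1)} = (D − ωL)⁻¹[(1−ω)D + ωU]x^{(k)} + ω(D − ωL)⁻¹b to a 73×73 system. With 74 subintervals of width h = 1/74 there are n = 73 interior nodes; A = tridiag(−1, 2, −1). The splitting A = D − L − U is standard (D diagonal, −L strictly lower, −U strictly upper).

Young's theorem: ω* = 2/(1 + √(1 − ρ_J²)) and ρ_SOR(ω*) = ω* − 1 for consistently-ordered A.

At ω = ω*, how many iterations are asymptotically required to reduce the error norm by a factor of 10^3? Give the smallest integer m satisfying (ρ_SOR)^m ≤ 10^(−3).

m = 82

[ρ_J] n=73: ρ(B_J) = cos(π/(n+1)) = cos(π/74) = 0.9990990.
√(1−ρ_J²) = |sin(π/74)| = 0.0424412
[ω*] 2 ÷ (1 + 0.0424412) = 2 ÷ 1.0424412 = 1.9185734.
[ρ_SOR] ω* − 1 = 0.9185734.
For 3 digits: m = 3·ln10 / (−ln 0.9185734) = 6.90776/0.0849335 = 81.331; round up → m = 82.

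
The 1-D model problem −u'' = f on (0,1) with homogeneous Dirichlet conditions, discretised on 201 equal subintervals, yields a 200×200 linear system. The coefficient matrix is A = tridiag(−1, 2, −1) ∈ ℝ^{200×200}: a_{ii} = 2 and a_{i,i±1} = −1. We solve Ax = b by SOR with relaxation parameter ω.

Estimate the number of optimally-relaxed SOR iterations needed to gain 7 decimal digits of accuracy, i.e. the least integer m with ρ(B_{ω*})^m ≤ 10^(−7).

[ρ_J] n=200: ρ(B_J) = cos(π/(n+1)) = cos(π/201) = 0.9998779.
√(1−ρ_J²) simplifies to sin(π/201) = 0.0156292.
ω* = 2/(1+0.0156292) = 1.9692226
ρ_SOR = ω* − 1 = 1.9692226 − 1 = 0.9692226.
For 7 digits: m = 7·ln10 / (−ln 0.9692226) = 16.1181/0.031261 = 515.598; round up → m = 516.

m = 516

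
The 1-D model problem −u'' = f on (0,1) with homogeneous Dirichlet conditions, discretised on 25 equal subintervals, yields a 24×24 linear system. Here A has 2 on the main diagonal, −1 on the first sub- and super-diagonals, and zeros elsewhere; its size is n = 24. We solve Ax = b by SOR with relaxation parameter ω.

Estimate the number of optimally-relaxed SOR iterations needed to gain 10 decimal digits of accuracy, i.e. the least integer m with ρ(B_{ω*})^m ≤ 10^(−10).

spectrum of D⁻¹(L+U) = {cos(kπ/25) : 1≤k≤24}; ρ_J = cos(π/25) = 0.9921147.
√(1−ρ_J²) = |sin(π/25)| = 0.1253332
[ω*] 2 ÷ (1 + 0.1253332) = 2 ÷ 1.1253332 = 1.7772514.
At ω = 1.7772514 every |λ(B_ω)| = ω−1, so ρ_SOR = 0.7772514.
ρ_SOR^m ≤ 10^(−10) ⇔ m ≥ 10·ln10/(−ln 0.7772514) = 23.0259/0.251991 = 91.376; m = ⌈91.376⌉ = 92.

m = 92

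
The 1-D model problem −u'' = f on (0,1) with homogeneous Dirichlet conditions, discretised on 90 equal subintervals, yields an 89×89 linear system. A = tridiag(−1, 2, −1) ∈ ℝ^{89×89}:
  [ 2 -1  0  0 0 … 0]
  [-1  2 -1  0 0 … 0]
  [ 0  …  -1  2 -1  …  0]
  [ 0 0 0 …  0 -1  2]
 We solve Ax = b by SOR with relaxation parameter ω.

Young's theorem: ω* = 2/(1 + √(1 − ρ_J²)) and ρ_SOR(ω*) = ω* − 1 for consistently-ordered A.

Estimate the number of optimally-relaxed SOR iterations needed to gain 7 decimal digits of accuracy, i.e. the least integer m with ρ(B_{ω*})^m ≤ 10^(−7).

B_J for the 89×89 system has eigenvalues cos(kπ/90); ρ_J = cos(π/90) = 0.9993908.
√(1−ρ_J²) simplifies to sin(π/90) = 0.0348995.
ω* = 2/(1 + 0.0348995) = 2/1.0348995 = 1.9325548.
ρ_SOR = ω* − 1 ≈ 0.9325548.
7·ln10 = 16.1181; −ln(0.9325548) = 0.0698274; m = ⌈16.1181/0.0698274⌉ = ⌈230.828⌉ = 231.

m = 231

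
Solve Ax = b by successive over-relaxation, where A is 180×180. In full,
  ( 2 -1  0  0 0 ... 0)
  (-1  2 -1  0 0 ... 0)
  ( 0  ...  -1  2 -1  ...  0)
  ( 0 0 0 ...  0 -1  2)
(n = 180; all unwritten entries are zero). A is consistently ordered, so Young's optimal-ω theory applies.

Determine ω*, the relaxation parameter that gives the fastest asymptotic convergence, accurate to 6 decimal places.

ω* = 1.965880

[ρ_J] n=180: ρ(B_J) = cos(π/(n+1)) = cos(π/181) = 0.999849.
root = sin(π/181) = 0.0173560  (since 1−cos² = sin²).
ω* = 2/(1 + 0.0173560) = 2/1.0173560 = 1.965880.
and ρ(B_{ω*}) = 1.965880 − 1 = 0.965880.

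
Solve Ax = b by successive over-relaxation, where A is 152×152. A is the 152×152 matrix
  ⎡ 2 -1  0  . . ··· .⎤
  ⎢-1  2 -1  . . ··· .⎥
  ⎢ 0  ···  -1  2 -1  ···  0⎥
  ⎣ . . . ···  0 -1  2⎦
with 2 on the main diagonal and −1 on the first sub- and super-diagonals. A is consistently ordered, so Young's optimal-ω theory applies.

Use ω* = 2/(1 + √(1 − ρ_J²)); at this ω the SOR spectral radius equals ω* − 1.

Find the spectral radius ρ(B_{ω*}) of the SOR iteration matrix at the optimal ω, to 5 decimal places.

[ρ_J] n=152: ρ(B_J) = cos(π/(n+1)) = cos(π/153) = 0.99979.
root = sin(π/153) = 0.020532  (since 1−cos² = sin²).
So ω* = 2/1.020532 = 1.95976 (Young).
and ρ(B_{ω*}) = 1.95976 − 1 = 0.95976.

ρ_SOR = 0.95976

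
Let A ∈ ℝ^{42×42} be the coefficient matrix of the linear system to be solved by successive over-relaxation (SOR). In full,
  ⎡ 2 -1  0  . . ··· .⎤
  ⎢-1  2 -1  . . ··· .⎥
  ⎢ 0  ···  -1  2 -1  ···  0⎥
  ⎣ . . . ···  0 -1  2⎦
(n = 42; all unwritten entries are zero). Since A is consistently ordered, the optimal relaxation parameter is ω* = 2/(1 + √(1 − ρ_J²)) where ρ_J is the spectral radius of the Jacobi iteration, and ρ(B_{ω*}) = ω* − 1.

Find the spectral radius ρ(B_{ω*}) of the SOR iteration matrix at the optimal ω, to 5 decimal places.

spectrum of D⁻¹(L+U) = {cos(kπ/43) : 1≤k≤42}; ρ_J = cos(π/43) = 0.99733.
1 − cos²(π/43) = sin²(π/43) ⇒ √(1−ρ_J²) = sin(π/43) = 0.072995.
ω* = 2/(1 + 0.072995) = 2/1.072995 = 1.86394.
[ρ_SOR] ω* − 1 = 0.86394.

ρ_SOR = 0.86394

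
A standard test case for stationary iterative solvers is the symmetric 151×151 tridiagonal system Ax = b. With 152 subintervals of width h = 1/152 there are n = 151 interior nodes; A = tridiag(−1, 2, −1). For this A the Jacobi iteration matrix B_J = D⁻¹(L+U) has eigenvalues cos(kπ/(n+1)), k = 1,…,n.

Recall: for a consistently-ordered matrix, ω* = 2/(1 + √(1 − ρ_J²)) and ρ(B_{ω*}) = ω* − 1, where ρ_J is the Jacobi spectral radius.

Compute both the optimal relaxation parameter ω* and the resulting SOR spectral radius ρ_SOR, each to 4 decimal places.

With n=151, ρ(Jacobi) = cos(π/152) = 0.9998.
1 − cos²(π/152) = sin²(π/152) ⇒ √(1−ρ_J²) = sin(π/152) = 0.02067.
ω* = 2/(1+0.02067) = 1.9595
ρ_SOR = ω* − 1 ≈ 0.9595.

ω* = 1.9595, ρ_SOR = 0.9595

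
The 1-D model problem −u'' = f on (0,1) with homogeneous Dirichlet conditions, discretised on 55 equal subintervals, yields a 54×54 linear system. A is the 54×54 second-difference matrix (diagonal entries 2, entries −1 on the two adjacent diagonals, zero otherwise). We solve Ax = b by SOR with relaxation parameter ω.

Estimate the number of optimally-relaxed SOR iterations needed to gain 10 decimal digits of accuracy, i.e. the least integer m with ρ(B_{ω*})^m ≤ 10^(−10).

m = 202

ρ_J = max_k |cos(kπ/55)| = cos(π/55) = 0.9983691
1 − cos²(π/55) = sin²(π/55) ⇒ √(1−ρ_J²) = sin(π/55) = 0.0570888.
ω* = 2/(1 + 0.0570888) = 2/1.0570888 = 1.8919886.
[ρ_SOR] ω* − 1 = 0.8919886.
For 10 digits: m = 10·ln10 / (−ln 0.8919886) = 23.0259/0.114302 = 201.448; round up → m = 202.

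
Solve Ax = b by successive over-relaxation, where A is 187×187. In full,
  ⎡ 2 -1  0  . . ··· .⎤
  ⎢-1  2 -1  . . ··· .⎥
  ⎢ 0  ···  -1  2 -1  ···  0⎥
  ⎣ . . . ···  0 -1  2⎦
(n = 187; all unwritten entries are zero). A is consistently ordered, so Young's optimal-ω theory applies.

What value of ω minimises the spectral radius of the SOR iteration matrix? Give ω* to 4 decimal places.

ρ_J = max_k |cos(kπ/188)| = cos(π/188) = 0.9999
root = sin(π/188) = 0.01671  (since 1−cos² = sin²).
ω* = 2/(1+0.01671) = 1.9671
At ω = 1.9671 every |λ(B_ω)| = ω−1, so ρ_SOR = 0.9671.

ω* = 1.9671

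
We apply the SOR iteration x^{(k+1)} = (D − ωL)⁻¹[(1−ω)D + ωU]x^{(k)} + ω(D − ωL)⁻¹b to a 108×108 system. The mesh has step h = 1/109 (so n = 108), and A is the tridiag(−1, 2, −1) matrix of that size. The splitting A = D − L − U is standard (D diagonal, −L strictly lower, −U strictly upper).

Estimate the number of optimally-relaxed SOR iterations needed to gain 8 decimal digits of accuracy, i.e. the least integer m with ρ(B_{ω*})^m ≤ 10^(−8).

m = 320

ρ_J = max_k |cos(kπ/109)| = cos(π/109) = 0.9995847
root = sin(π/109) = 0.0288180  (since 1−cos² = sin²).
ω* = 2 / (1 + 0.0288180) = 2 / 1.0288180 ≈ 1.9439784.
At ω = 1.9439784 every |λ(B_ω)| = ω−1, so ρ_SOR = 0.9439784.
For 8 digits: m = 8·ln10 / (−ln 0.9439784) = 18.4207/0.057652 = 319.515; round up → m = 320.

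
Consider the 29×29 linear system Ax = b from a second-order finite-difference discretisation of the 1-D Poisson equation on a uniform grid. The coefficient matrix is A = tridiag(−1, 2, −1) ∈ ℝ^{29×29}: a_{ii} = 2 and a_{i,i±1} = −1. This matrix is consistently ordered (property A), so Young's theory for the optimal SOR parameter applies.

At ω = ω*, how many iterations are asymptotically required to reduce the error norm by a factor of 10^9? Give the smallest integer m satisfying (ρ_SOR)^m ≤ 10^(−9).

m = 99

½·tridiag(1,0,1) at n=29: λ_k = cos(kπ/30); max |λ| at k=1 ⇒ ρ_J = cos(π/30) ≈ 0.9945219.
√(1−ρ_J²) simplifies to sin(π/30) = 0.1045285.
ω* = 2 / (1 + 0.1045285) = 2 / 1.1045285 ≈ 1.8107274.
[ρ_SOR] ω* − 1 = 0.8107274.
For 9 digits: m = 9·ln10 / (−ln 0.8107274) = 20.7233/0.209823 = 98.766; round up → m = 99.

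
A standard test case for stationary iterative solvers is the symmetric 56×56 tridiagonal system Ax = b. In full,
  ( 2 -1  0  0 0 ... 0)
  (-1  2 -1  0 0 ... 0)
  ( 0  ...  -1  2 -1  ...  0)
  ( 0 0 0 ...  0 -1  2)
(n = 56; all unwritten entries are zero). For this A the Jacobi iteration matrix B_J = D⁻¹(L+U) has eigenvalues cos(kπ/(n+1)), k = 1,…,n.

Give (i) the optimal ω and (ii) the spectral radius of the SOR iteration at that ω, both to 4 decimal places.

spectrum of D⁻¹(L+U) = {cos(kπ/57) : 1≤k≤56}; ρ_J = cos(π/57) = 0.9985.
root = sin(π/57) = 0.05509  (since 1−cos² = sin²).
ω* = 2/(1 + 0.05509) = 2/1.05509 = 1.8956.
ρ(B_{ω*}) = ω*−1 = 0.8956

ω* = 1.8956, ρ_SOR = 0.8956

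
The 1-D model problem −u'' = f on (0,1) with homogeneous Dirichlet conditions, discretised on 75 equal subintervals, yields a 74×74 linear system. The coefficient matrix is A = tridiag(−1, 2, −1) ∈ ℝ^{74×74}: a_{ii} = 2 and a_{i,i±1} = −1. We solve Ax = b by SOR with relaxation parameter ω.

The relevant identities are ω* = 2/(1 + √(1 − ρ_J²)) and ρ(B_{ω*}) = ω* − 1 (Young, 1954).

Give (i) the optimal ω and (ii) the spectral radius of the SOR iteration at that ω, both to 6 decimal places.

ω* = 1.919615, ρ_SOR = 0.919615

[ρ_J] n=74: ρ(B_J) = cos(π/(n+1)) = cos(π/75) = 0.999123.
√(1−ρ_J²) simplifies to sin(π/75) = 0.0418757.
ω* = 2 / (1 + 0.0418757) = 2 / 1.0418757 ≈ 1.919615.
ρ(B_{ω*}) = ω*−1 = 0.919615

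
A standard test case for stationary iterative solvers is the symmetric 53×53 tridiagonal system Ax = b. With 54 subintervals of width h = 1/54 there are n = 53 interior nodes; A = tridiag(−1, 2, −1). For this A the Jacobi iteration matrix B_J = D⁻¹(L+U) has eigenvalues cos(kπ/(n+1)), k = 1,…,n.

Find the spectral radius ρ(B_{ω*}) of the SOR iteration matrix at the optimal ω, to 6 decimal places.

½·tridiag(1,0,1) at n=53: λ_k = cos(kπ/54); max |λ| at k=1 ⇒ ρ_J = cos(π/54) ≈ 0.998308.
√(1−ρ_J²) = |sin(π/54)| = 0.0581448
[ω*] 2 ÷ (1 + 0.0581448) = 2 ÷ 1.0581448 = 1.890100.
Hence ρ(B_{ω*}) = 1.890100 − 1 = 0.890100.

ρ_SOR = 0.890100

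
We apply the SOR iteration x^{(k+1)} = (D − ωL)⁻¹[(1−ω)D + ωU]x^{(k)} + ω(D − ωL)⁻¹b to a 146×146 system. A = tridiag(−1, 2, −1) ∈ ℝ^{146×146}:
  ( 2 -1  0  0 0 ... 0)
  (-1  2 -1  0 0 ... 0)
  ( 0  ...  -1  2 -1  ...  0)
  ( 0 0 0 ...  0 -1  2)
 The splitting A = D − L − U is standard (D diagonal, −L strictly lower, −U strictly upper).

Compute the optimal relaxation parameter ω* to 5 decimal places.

n=146: λ(B_J) = 1 − λ(A)/2 = cos(kπ/147); k=1 gives ρ_J = 0.99977.
root = sin(π/147) = 0.021370  (since 1−cos² = sin²).
[ω*] 2 ÷ (1 + 0.021370) = 2 ÷ 1.021370 = 1.95815.
Hence ρ(B_{ω*}) = 1.95815 − 1 = 0.95815.

ω* = 1.95815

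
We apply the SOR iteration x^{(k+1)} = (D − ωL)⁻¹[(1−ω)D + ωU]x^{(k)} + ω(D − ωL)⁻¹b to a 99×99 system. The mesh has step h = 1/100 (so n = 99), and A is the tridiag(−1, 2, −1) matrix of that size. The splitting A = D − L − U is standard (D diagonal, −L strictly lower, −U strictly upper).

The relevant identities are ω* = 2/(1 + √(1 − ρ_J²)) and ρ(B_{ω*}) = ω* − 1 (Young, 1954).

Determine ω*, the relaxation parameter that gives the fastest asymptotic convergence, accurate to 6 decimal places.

ω* = 1.939092

B_J for the 99×99 system has eigenvalues cos(kπ/100); ρ_J = cos(π/100) = 0.999507.
1 − cos²(π/100) = sin²(π/100) ⇒ √(1−ρ_J²) = sin(π/100) = 0.0314108.
[ω*] 2 ÷ (1 + 0.0314108) = 2 ÷ 1.0314108 = 1.939092.
and ρ(B_{ω*}) = 1.939092 − 1 = 0.939092.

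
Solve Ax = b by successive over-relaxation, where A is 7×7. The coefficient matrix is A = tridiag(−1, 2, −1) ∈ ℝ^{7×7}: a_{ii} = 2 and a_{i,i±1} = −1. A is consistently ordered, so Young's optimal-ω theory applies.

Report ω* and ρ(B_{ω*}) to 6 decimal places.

ω* = 1.446463, ρ_SOR = 0.446463

B_J for the 7×7 system has eigenvalues cos(kπ/8); ρ_J = cos(π/8) = 0.923880.
√(1−ρ_J²) = |sin(π/8)| = 0.3826834
Then 2/(1+√(1−ρ_J²)) = 2/(1+0.3826834); ω* = 2/1.3826834 = 1.446463.
Hence ρ(B_{ω*}) = 1.446463 − 1 = 0.446463.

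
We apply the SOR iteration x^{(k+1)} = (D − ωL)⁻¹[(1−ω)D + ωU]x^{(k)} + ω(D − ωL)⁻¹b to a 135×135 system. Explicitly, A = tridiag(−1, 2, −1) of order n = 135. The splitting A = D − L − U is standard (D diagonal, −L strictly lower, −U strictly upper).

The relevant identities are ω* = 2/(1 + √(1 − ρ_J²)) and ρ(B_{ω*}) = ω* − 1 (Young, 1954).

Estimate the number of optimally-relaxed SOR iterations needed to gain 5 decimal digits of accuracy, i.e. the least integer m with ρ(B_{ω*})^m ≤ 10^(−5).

m = 250

ρ_J = max_k |cos(kπ/136)| = cos(π/136) = 0.9997332
root = sin(π/136) = 0.0230979  (since 1−cos² = sin²).
ω* = 2/(1 + 0.0230979) = 2/1.0230979 = 1.9548471.
Hence ρ(B_{ω*}) = 1.9548471 − 1 = 0.9548471.
5·ln10 = 11.5129; −ln(0.9548471) = 0.0462041; m = ⌈11.5129/0.0462041⌉ = ⌈249.175⌉ = 250.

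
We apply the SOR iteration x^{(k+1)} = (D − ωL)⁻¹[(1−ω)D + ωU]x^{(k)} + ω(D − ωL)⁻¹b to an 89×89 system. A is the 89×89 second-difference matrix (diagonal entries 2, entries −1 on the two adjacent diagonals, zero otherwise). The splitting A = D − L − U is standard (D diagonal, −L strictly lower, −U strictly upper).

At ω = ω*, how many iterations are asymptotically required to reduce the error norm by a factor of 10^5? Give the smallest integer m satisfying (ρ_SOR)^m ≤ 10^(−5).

m = 165

½·tridiag(1,0,1) at n=89: λ_k = cos(kπ/90); max |λ| at k=1 ⇒ ρ_J = cos(π/90) ≈ 0.9993908.
root = sin(π/90) = 0.0348995  (since 1−cos² = sin²).
Then 2/(1+√(1−ρ_J²)) = 2/(1+0.0348995); ω* = 2/1.0348995 = 1.9325548.
ρ(B_{ω*}) = ω*−1 = 0.9325548
Need (0.9325548)^m ≤ 10^(−5): m ≥ 5·ln10/|ln 0.9325548| = 11.5129/0.0698274 = 164.877 ⇒ m = 165.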